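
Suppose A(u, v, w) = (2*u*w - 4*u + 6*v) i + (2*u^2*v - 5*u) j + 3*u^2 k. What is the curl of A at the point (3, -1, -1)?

(0, -12, -23)

(∇×A)₁ = ∂A₃/∂v − ∂A₂/∂w = 0
(∇×A)₂ = ∂A₁/∂w − ∂A₃/∂u = -4*u
(∇×A)₃ = ∂A₂/∂u − ∂A₁/∂v = 4*u*v - 11
∇×A = (0, -4*u, 4*u*v - 11)
At (3, -1, -1): (0, -12, -23).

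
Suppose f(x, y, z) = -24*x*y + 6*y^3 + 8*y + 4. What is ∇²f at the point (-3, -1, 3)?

∂²f/∂x² = 0
∂²f/∂y² = 36*y
∂²f/∂z² = 0
∇²f = 36*y
At (-3, -1, 3): -36.

-36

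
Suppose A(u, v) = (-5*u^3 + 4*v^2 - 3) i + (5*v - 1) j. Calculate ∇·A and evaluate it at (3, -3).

-130

∂A₁/∂u = -15*u^2
∂A₂/∂v = 5
∇·A = -15*u^2 + 5
At (3, -3): -130.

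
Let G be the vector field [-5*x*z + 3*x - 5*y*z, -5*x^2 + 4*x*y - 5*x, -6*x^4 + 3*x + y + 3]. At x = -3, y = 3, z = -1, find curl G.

(∇×G)₁ = ∂G₃/∂y − ∂G₂/∂z = 1
(∇×G)₂ = ∂G₁/∂z − ∂G₃/∂x = 24*x^3 - 5*x - 5*y - 3
(∇×G)₃ = ∂G₂/∂x − ∂G₁/∂y = -10*x + 4*y + 5*z - 5
∇×G = (1, 24*x^3 - 5*x - 5*y - 3, -10*x + 4*y + 5*z - 5)
At (-3, 3, -1): (1, -651, 32).

(1, -651, 32)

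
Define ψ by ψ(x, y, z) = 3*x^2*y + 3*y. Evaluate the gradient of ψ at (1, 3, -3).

∂ψ/∂x = 6*x*y
∂ψ/∂y = 3*x^2 + 3
∂ψ/∂z = 0
∇ψ = (6*x*y, 3*x^2 + 3, 0)
At (1, 3, -3): (18, 6, 0).

(18, 6, 0)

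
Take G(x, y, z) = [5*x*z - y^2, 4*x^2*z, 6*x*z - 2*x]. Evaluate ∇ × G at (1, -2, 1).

(-4, 1, 4)

(∇×G)₁ = ∂G₃/∂y − ∂G₂/∂z = -4*x^2
(∇×G)₂ = ∂G₁/∂z − ∂G₃/∂x = 5*x - 6*z + 2
(∇×G)₃ = ∂G₂/∂x − ∂G₁/∂y = 8*x*z + 2*y
∇×G = (-4*x^2, 5*x - 6*z + 2, 8*x*z + 2*y)
At (1, -2, 1): (-4, 1, 4).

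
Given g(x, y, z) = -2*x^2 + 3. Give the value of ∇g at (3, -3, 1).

∂g/∂x = -4*x
∂g/∂y = 0
∂g/∂z = 0
∇g = (-4*x, 0, 0)
At (3, -3, 1): (-12, 0, 0).

(-12, 0, 0)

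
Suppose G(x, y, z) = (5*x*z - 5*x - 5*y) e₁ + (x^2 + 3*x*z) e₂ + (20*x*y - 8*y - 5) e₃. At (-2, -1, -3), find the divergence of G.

∂G₁/∂x = 5*z - 5
∂G₂/∂y = 0
∂G₃/∂z = 0
∇·G = 5*z - 5
At (-2, -1, -3): -20.

-20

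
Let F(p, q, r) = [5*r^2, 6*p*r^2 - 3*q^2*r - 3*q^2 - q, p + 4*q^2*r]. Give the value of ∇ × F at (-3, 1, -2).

(-85, -21, 24)

(∇×F)₁ = ∂F₃/∂q − ∂F₂/∂r = -12*p*r + 3*q^2 + 8*q*r
(∇×F)₂ = ∂F₁/∂r − ∂F₃/∂p = 10*r - 1
(∇×F)₃ = ∂F₂/∂p − ∂F₁/∂q = 6*r^2
∇×F = (-12*p*r + 3*q^2 + 8*q*r, 10*r - 1, 6*r^2)
At (-3, 1, -2): (-85, -21, 24).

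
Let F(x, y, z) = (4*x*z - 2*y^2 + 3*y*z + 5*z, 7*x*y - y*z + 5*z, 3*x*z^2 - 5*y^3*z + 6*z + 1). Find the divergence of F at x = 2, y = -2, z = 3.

∂F₁/∂x = 4*z
∂F₂/∂y = 7*x - z
∂F₃/∂z = 6*x*z - 5*y^3 + 6
∇·F = 6*x*z + 7*x - 5*y^3 + 3*z + 6
At (2, -2, 3): 105.

105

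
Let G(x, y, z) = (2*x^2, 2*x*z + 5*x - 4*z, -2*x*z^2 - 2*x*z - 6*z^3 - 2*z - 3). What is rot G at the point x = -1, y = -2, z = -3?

(∇×G)₁ = ∂G₃/∂y − ∂G₂/∂z = -2*x + 4
(∇×G)₂ = ∂G₁/∂z − ∂G₃/∂x = 2*z^2 + 2*z
(∇×G)₃ = ∂G₂/∂x − ∂G₁/∂y = 2*z + 5
∇×G = (-2*x + 4, 2*z^2 + 2*z, 2*z + 5)
At (-1, -2, -3): (6, 12, -1).

(6, 12, -1)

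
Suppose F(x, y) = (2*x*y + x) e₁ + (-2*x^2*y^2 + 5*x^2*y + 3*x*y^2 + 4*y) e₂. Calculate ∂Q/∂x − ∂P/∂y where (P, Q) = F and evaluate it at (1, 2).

14

∂F₂/∂x = -4*x*y^2 + 10*x*y + 3*y^2
∂F₁/∂y = 2*x
Scalar curl = -4*x*y^2 + 10*x*y - 2*x + 3*y^2
At (1, 2): 14.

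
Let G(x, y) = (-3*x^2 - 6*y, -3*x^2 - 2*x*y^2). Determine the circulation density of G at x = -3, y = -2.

16

∂G₂/∂x = -6*x - 2*y^2
∂G₁/∂y = -6
Scalar curl = -6*x - 2*y^2 + 6
At (-3, -2): 16.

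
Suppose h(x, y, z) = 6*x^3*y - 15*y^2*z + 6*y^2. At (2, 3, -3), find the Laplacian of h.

∂²h/∂x² = 36*x*y
∂²h/∂y² = 6*(-5*z + 2)
∂²h/∂z² = 0
∇²h = 36*x*y - 30*z + 12
At (2, 3, -3): 318.

318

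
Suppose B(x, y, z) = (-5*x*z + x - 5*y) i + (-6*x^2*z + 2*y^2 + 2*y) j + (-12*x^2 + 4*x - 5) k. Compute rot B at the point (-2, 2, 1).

(24, -42, 29)

(∇×B)₁ = ∂B₃/∂y − ∂B₂/∂z = 6*x^2
(∇×B)₂ = ∂B₁/∂z − ∂B₃/∂x = 19*x - 4
(∇×B)₃ = ∂B₂/∂x − ∂B₁/∂y = -12*x*z + 5
∇×B = (6*x^2, 19*x - 4, -12*x*z + 5)
At (-2, 2, 1): (24, -42, 29).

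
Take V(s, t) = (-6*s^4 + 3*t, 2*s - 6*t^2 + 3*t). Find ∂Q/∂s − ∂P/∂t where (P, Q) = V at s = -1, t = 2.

∂V₂/∂s = 2
∂V₁/∂t = 3
Scalar curl = -1
At (-1, 2): -1.

-1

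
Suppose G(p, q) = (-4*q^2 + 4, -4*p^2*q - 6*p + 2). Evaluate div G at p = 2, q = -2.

-16

∂G₁/∂p = 0
∂G₂/∂q = -4*p^2
∇·G = -4*p^2
At (2, -2): -16.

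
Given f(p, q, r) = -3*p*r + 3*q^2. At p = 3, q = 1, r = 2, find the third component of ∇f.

-9

(∇f)_3 = ∂f/∂r = -3*p
At (3, 1, 2): -9.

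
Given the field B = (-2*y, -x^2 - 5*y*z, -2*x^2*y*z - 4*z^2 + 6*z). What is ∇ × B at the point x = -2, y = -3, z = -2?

(1, -48, 6)

(∇×B)₁ = ∂B₃/∂y − ∂B₂/∂z = -2*x^2*z + 5*y
(∇×B)₂ = ∂B₁/∂z − ∂B₃/∂x = 4*x*y*z
(∇×B)₃ = ∂B₂/∂x − ∂B₁/∂y = -2*x + 2
∇×B = (-2*x^2*z + 5*y, 4*x*y*z, -2*x + 2)
At (-2, -3, -2): (1, -48, 6).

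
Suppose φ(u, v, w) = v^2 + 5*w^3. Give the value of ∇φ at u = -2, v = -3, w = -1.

∂φ/∂u = 0
∂φ/∂v = 2*v
∂φ/∂w = 15*w^2
∇φ = (0, 2*v, 15*w^2)
At (-2, -3, -1): (0, -6, 15).

(0, -6, 15)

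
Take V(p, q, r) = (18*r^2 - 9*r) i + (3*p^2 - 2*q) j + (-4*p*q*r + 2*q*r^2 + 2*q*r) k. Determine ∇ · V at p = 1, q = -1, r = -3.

12

∂V₁/∂p = 0
∂V₂/∂q = -2
∂V₃/∂r = -4*p*q + 4*q*r + 2*q
∇·V = -4*p*q + 4*q*r + 2*q - 2
At (1, -1, -3): 12.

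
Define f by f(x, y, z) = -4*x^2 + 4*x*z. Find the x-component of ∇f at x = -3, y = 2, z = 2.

(∇f)_1 = ∂f/∂x = -8*x + 4*z
At (-3, 2, 2): 32.

32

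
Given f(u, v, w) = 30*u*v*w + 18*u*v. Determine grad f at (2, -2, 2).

(-156, 156, -120)

∂f/∂u = 30*v*w + 18*v
∂f/∂v = 30*u*w + 18*u
∂f/∂w = 30*u*v
∇f = (30*v*w + 18*v, 30*u*w + 18*u, 30*u*v)
At (2, -2, 2): (-156, 156, -120).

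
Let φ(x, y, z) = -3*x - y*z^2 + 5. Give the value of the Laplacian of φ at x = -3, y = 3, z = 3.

∂²φ/∂x² = 0
∂²φ/∂y² = 0
∂²φ/∂z² = -2*y
∇²φ = -2*y
At (-3, 3, 3): -6.

-6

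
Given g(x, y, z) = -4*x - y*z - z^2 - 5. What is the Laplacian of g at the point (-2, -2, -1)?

∂²g/∂x² = 0
∂²g/∂y² = 0
∂²g/∂z² = -2
∇²g = -2
At (-2, -2, -1): -2.

-2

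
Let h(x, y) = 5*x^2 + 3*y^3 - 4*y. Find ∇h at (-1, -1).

(-10, 5)

∂h/∂x = 10*x
∂h/∂y = 9*y^2 - 4
∇h = (10*x, 9*y^2 - 4)
At (-1, -1): (-10, 5).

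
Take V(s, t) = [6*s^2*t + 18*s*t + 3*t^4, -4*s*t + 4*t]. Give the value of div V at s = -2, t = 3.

-6

∂V₁/∂s = 12*s*t + 18*t
∂V₂/∂t = -4*s + 4
∇·V = 12*s*t - 4*s + 18*t + 4
At (-2, 3): -6.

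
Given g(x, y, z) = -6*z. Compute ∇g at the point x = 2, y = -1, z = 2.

∂g/∂x = 0
∂g/∂y = 0
∂g/∂z = -6
∇g = (0, 0, -6)
At (2, -1, 2): (0, 0, -6).

(0, 0, -6)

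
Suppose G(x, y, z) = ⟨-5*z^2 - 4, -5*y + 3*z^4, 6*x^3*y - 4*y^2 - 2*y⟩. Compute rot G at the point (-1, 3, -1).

(-20, -44, 0)

(∇×G)₁ = ∂G₃/∂y − ∂G₂/∂z = 6*x^3 - 8*y - 12*z^3 - 2
(∇×G)₂ = ∂G₁/∂z − ∂G₃/∂x = -18*x^2*y - 10*z
(∇×G)₃ = ∂G₂/∂x − ∂G₁/∂y = 0
∇×G = (6*x^3 - 8*y - 12*z^3 - 2, -18*x^2*y - 10*z, 0)
At (-1, 3, -1): (-20, -44, 0).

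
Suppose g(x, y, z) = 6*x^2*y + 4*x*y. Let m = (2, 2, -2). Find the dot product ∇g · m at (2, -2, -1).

∂g/∂x = 12*x*y + 4*y
∂g/∂y = 6*x^2 + 4*x
∂g/∂z = 0
∇g at (2, -2, -1) = (-56, 32, 0)
∇g · m = (-56)(2) + (32)(2) + (0)(-2) = -48

-48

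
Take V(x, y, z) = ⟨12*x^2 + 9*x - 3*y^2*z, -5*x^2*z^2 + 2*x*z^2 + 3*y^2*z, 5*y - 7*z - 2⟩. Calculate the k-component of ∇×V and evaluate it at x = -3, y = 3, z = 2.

(∇×V)_3 = ∂V₂/∂x − ∂V₁/∂y
= -10*x*z^2 + 2*z^2 − (-6*y*z)
= -10*x*z^2 + 6*y*z + 2*z^2
At (-3, 3, 2): 164.

164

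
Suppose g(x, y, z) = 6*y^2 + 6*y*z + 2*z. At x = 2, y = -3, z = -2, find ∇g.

∂g/∂x = 0
∂g/∂y = 12*y + 6*z
∂g/∂z = 6*y + 2
∇g = (0, 12*y + 6*z, 6*y + 2)
At (2, -3, -2): (0, -48, -16).

(0, -48, -16)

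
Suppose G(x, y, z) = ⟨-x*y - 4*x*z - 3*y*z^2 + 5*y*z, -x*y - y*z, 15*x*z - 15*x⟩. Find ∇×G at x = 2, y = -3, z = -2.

(-3, -14, 27)

(∇×G)₁ = ∂G₃/∂y − ∂G₂/∂z = y
(∇×G)₂ = ∂G₁/∂z − ∂G₃/∂x = -4*x - 6*y*z + 5*y - 15*z + 15
(∇×G)₃ = ∂G₂/∂x − ∂G₁/∂y = x - y + 3*z^2 - 5*z
∇×G = (y, -4*x - 6*y*z + 5*y - 15*z + 15, x - y + 3*z^2 - 5*z)
At (2, -3, -2): (-3, -14, 27).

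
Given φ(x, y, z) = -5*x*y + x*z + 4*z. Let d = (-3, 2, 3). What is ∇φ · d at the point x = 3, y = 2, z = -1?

24

∂φ/∂x = -5*y + z
∂φ/∂y = -5*x
∂φ/∂z = x + 4
∇φ at (3, 2, -1) = (-11, -15, 7)
∇φ · d = (-11)(-3) + (-15)(2) + (7)(3) = 24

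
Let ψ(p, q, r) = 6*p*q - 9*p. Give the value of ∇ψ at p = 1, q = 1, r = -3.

∂ψ/∂p = 6*q - 9
∂ψ/∂q = 6*p
∂ψ/∂r = 0
∇ψ = (6*q - 9, 6*p, 0)
At (1, 1, -3): (-3, 6, 0).

(-3, 6, 0)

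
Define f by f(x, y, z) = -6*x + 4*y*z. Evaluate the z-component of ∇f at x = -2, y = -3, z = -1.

(∇f)_3 = ∂f/∂z = 4*y
At (-2, -3, -1): -12.

-12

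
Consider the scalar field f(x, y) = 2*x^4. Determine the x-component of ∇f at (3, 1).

216

(∇f)_1 = ∂f/∂x = 8*x^3
At (3, 1): 216.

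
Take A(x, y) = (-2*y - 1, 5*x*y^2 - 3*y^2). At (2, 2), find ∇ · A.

∂A₁/∂x = 0
∂A₂/∂y = 10*x*y - 6*y
∇·A = 10*x*y - 6*y
At (2, 2): 28.

28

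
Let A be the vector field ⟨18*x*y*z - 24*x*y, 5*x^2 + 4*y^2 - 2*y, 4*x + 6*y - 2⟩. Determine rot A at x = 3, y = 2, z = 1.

(∇×A)₁ = ∂A₃/∂y − ∂A₂/∂z = 6
(∇×A)₂ = ∂A₁/∂z − ∂A₃/∂x = 18*x*y - 4
(∇×A)₃ = ∂A₂/∂x − ∂A₁/∂y = -18*x*z + 34*x
∇×A = (6, 18*x*y - 4, -18*x*z + 34*x)
At (3, 2, 1): (6, 104, 48).

(6, 104, 48)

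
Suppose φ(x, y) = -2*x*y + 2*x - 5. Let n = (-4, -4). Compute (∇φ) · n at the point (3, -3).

-8

∂φ/∂x = -2*y + 2
∂φ/∂y = -2*x
∇φ at (3, -3) = (8, -6)
∇φ · n = (8)(-4) + (-6)(-4) = -8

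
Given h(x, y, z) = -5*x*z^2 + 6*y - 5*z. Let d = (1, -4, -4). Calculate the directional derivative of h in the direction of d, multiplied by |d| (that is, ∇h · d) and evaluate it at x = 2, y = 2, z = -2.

∂h/∂x = -5*z^2
∂h/∂y = 6
∂h/∂z = -10*x*z - 5
∇h at (2, 2, -2) = (-20, 6, 35)
∇h · d = (-20)(1) + (6)(-4) + (35)(-4) = -184

-184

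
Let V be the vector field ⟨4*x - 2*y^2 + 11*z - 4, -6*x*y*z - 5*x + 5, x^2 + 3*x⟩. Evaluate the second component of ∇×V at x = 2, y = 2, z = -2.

(∇×V)_2 = ∂V₁/∂z − ∂V₃/∂x
= 11 − (2*x + 3)
= -2*x + 8
At (2, 2, -2): 4.

4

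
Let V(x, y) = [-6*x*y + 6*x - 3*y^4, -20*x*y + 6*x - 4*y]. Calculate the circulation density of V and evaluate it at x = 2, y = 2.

∂V₂/∂x = -20*y + 6
∂V₁/∂y = -6*x - 12*y^3
Scalar curl = 6*x + 12*y^3 - 20*y + 6
At (2, 2): 74.

74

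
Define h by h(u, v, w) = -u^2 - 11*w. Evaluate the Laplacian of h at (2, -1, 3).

∂²h/∂u² = -2
∂²h/∂v² = 0
∂²h/∂w² = 0
∇²h = -2
At (2, -1, 3): -2.

-2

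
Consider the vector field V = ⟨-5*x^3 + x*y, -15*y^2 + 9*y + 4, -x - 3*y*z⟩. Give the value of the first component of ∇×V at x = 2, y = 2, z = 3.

(∇×V)_1 = ∂V₃/∂y − ∂V₂/∂z
= -3*z − (0)
= -3*z
At (2, 2, 3): -9.

-9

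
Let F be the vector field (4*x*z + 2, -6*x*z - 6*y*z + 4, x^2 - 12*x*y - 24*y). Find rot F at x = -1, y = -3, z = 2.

(∇×F)₁ = ∂F₃/∂y − ∂F₂/∂z = -6*x + 6*y - 24
(∇×F)₂ = ∂F₁/∂z − ∂F₃/∂x = 2*x + 12*y
(∇×F)₃ = ∂F₂/∂x − ∂F₁/∂y = -6*z
∇×F = (-6*x + 6*y - 24, 2*x + 12*y, -6*z)
At (-1, -3, 2): (-36, -38, -12).

(-36, -38, -12)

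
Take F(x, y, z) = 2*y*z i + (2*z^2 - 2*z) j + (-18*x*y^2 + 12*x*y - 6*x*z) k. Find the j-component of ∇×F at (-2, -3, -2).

(∇×F)_2 = ∂F₁/∂z − ∂F₃/∂x
= 2*y − (-18*y^2 + 12*y - 6*z)
= 18*y^2 - 10*y + 6*z
At (-2, -3, -2): 180.

180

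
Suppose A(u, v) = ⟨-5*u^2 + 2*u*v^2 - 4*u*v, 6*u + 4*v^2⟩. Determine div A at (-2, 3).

50

∂A₁/∂u = -10*u + 2*v^2 - 4*v
∂A₂/∂v = 8*v
∇·A = -10*u + 2*v^2 + 4*v
At (-2, 3): 50.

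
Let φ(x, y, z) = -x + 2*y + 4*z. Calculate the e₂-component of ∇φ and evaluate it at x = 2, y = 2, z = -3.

(∇φ)_2 = ∂φ/∂y = 2
At (2, 2, -3): 2.

2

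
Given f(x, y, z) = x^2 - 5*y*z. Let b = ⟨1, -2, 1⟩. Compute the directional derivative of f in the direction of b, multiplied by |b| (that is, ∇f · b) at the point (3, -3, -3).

-9

∂f/∂x = 2*x
∂f/∂y = -5*z
∂f/∂z = -5*y
∇f at (3, -3, -3) = (6, 15, 15)
∇f · b = (6)(1) + (15)(-2) + (15)(1) = -9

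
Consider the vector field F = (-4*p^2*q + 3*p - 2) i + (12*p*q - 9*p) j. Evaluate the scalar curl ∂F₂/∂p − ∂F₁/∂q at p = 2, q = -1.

∂F₂/∂p = 12*q - 9
∂F₁/∂q = -4*p^2
Scalar curl = 4*p^2 + 12*q - 9
At (2, -1): -5.

-5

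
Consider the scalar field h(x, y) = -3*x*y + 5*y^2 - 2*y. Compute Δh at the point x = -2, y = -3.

10

∂²h/∂x² = 0
∂²h/∂y² = 10
∇²h = 10
At (-2, -3): 10.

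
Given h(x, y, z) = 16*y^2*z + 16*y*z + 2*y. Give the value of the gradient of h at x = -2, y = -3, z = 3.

(0, -238, 96)

∂h/∂x = 0
∂h/∂y = 32*y*z + 16*z + 2
∂h/∂z = 16*y^2 + 16*y
∇h = (0, 32*y*z + 16*z + 2, 16*y^2 + 16*y)
At (-2, -3, 3): (0, -238, 96).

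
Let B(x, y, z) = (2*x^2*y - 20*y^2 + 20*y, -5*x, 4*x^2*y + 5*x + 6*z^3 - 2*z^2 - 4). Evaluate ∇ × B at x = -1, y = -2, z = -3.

(4, -21, -107)

(∇×B)₁ = ∂B₃/∂y − ∂B₂/∂z = 4*x^2
(∇×B)₂ = ∂B₁/∂z − ∂B₃/∂x = -8*x*y - 5
(∇×B)₃ = ∂B₂/∂x − ∂B₁/∂y = -2*x^2 + 40*y - 25
∇×B = (4*x^2, -8*x*y - 5, -2*x^2 + 40*y - 25)
At (-1, -2, -3): (4, -21, -107).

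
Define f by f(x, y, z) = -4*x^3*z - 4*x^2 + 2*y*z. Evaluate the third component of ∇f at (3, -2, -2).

(∇f)_3 = ∂f/∂z = -4*x^3 + 2*y
At (3, -2, -2): -112.

-112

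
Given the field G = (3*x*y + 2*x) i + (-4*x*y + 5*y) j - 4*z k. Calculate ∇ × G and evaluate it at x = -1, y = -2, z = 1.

(∇×G)₁ = ∂G₃/∂y − ∂G₂/∂z = 0
(∇×G)₂ = ∂G₁/∂z − ∂G₃/∂x = 0
(∇×G)₃ = ∂G₂/∂x − ∂G₁/∂y = -3*x - 4*y
∇×G = (0, 0, -3*x - 4*y)
At (-1, -2, 1): (0, 0, 11).

(0, 0, 11)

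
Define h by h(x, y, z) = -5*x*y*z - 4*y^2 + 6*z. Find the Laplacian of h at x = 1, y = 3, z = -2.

-8

∂²h/∂x² = 0
∂²h/∂y² = -8
∂²h/∂z² = 0
∇²h = -8
At (1, 3, -2): -8.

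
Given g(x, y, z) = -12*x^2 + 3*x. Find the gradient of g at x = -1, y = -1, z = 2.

(27, 0, 0)

∂g/∂x = -24*x + 3
∂g/∂y = 0
∂g/∂z = 0
∇g = (-24*x + 3, 0, 0)
At (-1, -1, 2): (27, 0, 0).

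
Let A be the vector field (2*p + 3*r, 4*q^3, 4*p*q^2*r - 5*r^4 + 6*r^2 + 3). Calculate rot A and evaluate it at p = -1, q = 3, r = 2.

(-48, -69, 0)

(∇×A)₁ = ∂A₃/∂q − ∂A₂/∂r = 8*p*q*r
(∇×A)₂ = ∂A₁/∂r − ∂A₃/∂p = -4*q^2*r + 3
(∇×A)₃ = ∂A₂/∂p − ∂A₁/∂q = 0
∇×A = (8*p*q*r, -4*q^2*r + 3, 0)
At (-1, 3, 2): (-48, -69, 0).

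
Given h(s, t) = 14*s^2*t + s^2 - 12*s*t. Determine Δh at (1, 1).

30

∂²h/∂s² = 2*(14*t + 1)
∂²h/∂t² = 0
∇²h = 28*t + 2
At (1, 1): 30.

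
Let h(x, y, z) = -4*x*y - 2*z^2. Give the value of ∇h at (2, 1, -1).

∂h/∂x = -4*y
∂h/∂y = -4*x
∂h/∂z = -4*z
∇h = (-4*y, -4*x, -4*z)
At (2, 1, -1): (-4, -8, 4).

(-4, -8, 4)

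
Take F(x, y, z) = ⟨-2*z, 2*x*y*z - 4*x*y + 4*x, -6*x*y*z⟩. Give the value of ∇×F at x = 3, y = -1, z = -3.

(∇×F)₁ = ∂F₃/∂y − ∂F₂/∂z = -2*x*y - 6*x*z
(∇×F)₂ = ∂F₁/∂z − ∂F₃/∂x = 6*y*z - 2
(∇×F)₃ = ∂F₂/∂x − ∂F₁/∂y = 2*y*z - 4*y + 4
∇×F = (-2*x*y - 6*x*z, 6*y*z - 2, 2*y*z - 4*y + 4)
At (3, -1, -3): (60, 16, 14).

(60, 16, 14)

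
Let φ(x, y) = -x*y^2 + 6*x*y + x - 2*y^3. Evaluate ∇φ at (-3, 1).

∂φ/∂x = -y^2 + 6*y + 1
∂φ/∂y = -2*x*y + 6*x - 6*y^2
∇φ = (-y^2 + 6*y + 1, -2*x*y + 6*x - 6*y^2)
At (-3, 1): (6, -18).

(6, -18)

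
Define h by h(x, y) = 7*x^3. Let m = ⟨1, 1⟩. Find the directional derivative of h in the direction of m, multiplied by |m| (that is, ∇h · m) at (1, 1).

21

∂h/∂x = 21*x^2
∂h/∂y = 0
∇h at (1, 1) = (21, 0)
∇h · m = (21)(1) + (0)(1) = 21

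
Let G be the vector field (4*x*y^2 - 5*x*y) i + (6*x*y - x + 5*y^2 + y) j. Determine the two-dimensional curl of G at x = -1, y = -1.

-20

∂G₂/∂x = 6*y - 1
∂G₁/∂y = 8*x*y - 5*x
Scalar curl = -8*x*y + 5*x + 6*y - 1
At (-1, -1): -20.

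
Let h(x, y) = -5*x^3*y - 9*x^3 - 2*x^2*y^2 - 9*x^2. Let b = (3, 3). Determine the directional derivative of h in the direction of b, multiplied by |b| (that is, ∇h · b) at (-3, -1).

387

∂h/∂x = -15*x^2*y - 27*x^2 - 4*x*y^2 - 18*x
∂h/∂y = -5*x^3 - 4*x^2*y
∇h at (-3, -1) = (-42, 171)
∇h · b = (-42)(3) + (171)(3) = 387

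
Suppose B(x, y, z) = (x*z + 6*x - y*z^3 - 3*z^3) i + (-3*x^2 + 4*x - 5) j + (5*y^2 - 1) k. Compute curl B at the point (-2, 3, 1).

(∇×B)₁ = ∂B₃/∂y − ∂B₂/∂z = 10*y
(∇×B)₂ = ∂B₁/∂z − ∂B₃/∂x = x - 3*y*z^2 - 9*z^2
(∇×B)₃ = ∂B₂/∂x − ∂B₁/∂y = -6*x + z^3 + 4
∇×B = (10*y, x - 3*y*z^2 - 9*z^2, -6*x + z^3 + 4)
At (-2, 3, 1): (30, -20, 17).

(30, -20, 17)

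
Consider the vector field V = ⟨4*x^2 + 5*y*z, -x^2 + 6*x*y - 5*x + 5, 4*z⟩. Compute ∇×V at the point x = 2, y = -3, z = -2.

(0, -15, -17)

(∇×V)₁ = ∂V₃/∂y − ∂V₂/∂z = 0
(∇×V)₂ = ∂V₁/∂z − ∂V₃/∂x = 5*y
(∇×V)₃ = ∂V₂/∂x − ∂V₁/∂y = -2*x + 6*y - 5*z - 5
∇×V = (0, 5*y, -2*x + 6*y - 5*z - 5)
At (2, -3, -2): (0, -15, -17).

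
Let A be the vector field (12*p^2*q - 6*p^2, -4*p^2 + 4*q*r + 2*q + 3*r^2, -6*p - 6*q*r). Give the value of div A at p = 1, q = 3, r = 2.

52

∂A₁/∂p = 24*p*q - 12*p
∂A₂/∂q = 4*r + 2
∂A₃/∂r = -6*q
∇·A = 24*p*q - 12*p - 6*q + 4*r + 2
At (1, 3, 2): 52.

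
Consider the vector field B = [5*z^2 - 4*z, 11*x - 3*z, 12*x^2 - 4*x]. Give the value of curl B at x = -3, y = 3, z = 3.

(∇×B)₁ = ∂B₃/∂y − ∂B₂/∂z = 3
(∇×B)₂ = ∂B₁/∂z − ∂B₃/∂x = -24*x + 10*z
(∇×B)₃ = ∂B₂/∂x − ∂B₁/∂y = 11
∇×B = (3, -24*x + 10*z, 11)
At (-3, 3, 3): (3, 102, 11).

(3, 102, 11)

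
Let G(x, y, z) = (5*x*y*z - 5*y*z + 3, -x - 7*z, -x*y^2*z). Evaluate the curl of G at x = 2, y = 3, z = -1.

(∇×G)₁ = ∂G₃/∂y − ∂G₂/∂z = -2*x*y*z + 7
(∇×G)₂ = ∂G₁/∂z − ∂G₃/∂x = 5*x*y + y^2*z - 5*y
(∇×G)₃ = ∂G₂/∂x − ∂G₁/∂y = -5*x*z + 5*z - 1
∇×G = (-2*x*y*z + 7, 5*x*y + y^2*z - 5*y, -5*x*z + 5*z - 1)
At (2, 3, -1): (19, 6, 4).

(19, 6, 4)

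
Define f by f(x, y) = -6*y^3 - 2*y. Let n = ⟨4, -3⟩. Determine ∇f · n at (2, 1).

∂f/∂x = 0
∂f/∂y = -18*y^2 - 2
∇f at (2, 1) = (0, -20)
∇f · n = (0)(4) + (-20)(-3) = 60

60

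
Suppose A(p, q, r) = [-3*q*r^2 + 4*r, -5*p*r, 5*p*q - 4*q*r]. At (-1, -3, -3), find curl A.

(∇×A)₁ = ∂A₃/∂q − ∂A₂/∂r = 10*p - 4*r
(∇×A)₂ = ∂A₁/∂r − ∂A₃/∂p = -6*q*r - 5*q + 4
(∇×A)₃ = ∂A₂/∂p − ∂A₁/∂q = 3*r^2 - 5*r
∇×A = (10*p - 4*r, -6*q*r - 5*q + 4, 3*r^2 - 5*r)
At (-1, -3, -3): (2, -35, 42).

(2, -35, 42)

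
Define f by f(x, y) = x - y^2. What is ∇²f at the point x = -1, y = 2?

∂²f/∂x² = 0
∂²f/∂y² = -2
∇²f = -2
At (-1, 2): -2.

-2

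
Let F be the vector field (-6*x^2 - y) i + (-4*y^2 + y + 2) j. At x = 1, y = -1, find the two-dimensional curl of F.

∂F₂/∂x = 0
∂F₁/∂y = -1
Scalar curl = 1
At (1, -1): 1.

1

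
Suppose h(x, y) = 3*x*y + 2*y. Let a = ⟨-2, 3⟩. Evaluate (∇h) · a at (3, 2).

21

∂h/∂x = 3*y
∂h/∂y = 3*x + 2
∇h at (3, 2) = (6, 11)
∇h · a = (6)(-2) + (11)(3) = 21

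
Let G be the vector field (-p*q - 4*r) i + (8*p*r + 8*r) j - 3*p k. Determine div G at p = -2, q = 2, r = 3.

-2

∂G₁/∂p = -q
∂G₂/∂q = 0
∂G₃/∂r = 0
∇·G = -q
At (-2, 2, 3): -2.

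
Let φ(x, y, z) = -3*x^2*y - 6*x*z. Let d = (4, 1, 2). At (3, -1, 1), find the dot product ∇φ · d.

∂φ/∂x = -6*x*y - 6*z
∂φ/∂y = -3*x^2
∂φ/∂z = -6*x
∇φ at (3, -1, 1) = (12, -27, -18)
∇φ · d = (12)(4) + (-27)(1) + (-18)(2) = -15

-15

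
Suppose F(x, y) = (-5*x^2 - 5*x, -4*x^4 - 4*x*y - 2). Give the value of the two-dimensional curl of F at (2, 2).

-136

∂F₂/∂x = -16*x^3 - 4*y
∂F₁/∂y = 0
Scalar curl = -16*x^3 - 4*y
At (2, 2): -136.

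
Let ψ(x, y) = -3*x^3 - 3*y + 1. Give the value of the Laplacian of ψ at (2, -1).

-36

∂²ψ/∂x² = -18*x
∂²ψ/∂y² = 0
∇²ψ = -18*x
At (2, -1): -36.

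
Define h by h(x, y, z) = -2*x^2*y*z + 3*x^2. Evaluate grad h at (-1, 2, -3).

∂h/∂x = -4*x*y*z + 6*x
∂h/∂y = -2*x^2*z
∂h/∂z = -2*x^2*y
∇h = (-4*x*y*z + 6*x, -2*x^2*z, -2*x^2*y)
At (-1, 2, -3): (-30, 6, -4).

(-30, 6, -4)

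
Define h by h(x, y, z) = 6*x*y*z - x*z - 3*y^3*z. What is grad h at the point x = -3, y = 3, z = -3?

∂h/∂x = 6*y*z - z
∂h/∂y = 6*x*z - 9*y^2*z
∂h/∂z = 6*x*y - x - 3*y^3
∇h = (6*y*z - z, 6*x*z - 9*y^2*z, 6*x*y - x - 3*y^3)
At (-3, 3, -3): (-51, 297, -132).

(-51, 297, -132)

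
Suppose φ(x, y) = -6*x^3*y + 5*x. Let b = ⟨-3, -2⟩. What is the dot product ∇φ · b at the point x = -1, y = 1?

27

∂φ/∂x = -18*x^2*y + 5
∂φ/∂y = -6*x^3
∇φ at (-1, 1) = (-13, 6)
∇φ · b = (-13)(-3) + (6)(-2) = 27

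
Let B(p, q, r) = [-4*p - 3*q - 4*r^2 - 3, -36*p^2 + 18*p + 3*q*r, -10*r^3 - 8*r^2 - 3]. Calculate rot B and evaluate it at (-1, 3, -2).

(∇×B)₁ = ∂B₃/∂q − ∂B₂/∂r = -3*q
(∇×B)₂ = ∂B₁/∂r − ∂B₃/∂p = -8*r
(∇×B)₃ = ∂B₂/∂p − ∂B₁/∂q = -72*p + 21
∇×B = (-3*q, -8*r, -72*p + 21)
At (-1, 3, -2): (-9, 16, 93).

(-9, 16, 93)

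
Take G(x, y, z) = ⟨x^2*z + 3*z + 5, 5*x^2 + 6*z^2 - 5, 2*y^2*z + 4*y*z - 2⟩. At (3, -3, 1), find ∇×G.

(-20, 12, 30)

(∇×G)₁ = ∂G₃/∂y − ∂G₂/∂z = 4*y*z - 8*z
(∇×G)₂ = ∂G₁/∂z − ∂G₃/∂x = x^2 + 3
(∇×G)₃ = ∂G₂/∂x − ∂G₁/∂y = 10*x
∇×G = (4*y*z - 8*z, x^2 + 3, 10*x)
At (3, -3, 1): (-20, 12, 30).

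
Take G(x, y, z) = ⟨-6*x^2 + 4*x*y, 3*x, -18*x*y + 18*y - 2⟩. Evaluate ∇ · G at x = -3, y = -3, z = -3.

∂G₁/∂x = -12*x + 4*y
∂G₂/∂y = 0
∂G₃/∂z = 0
∇·G = -12*x + 4*y
At (-3, -3, -3): 24.

24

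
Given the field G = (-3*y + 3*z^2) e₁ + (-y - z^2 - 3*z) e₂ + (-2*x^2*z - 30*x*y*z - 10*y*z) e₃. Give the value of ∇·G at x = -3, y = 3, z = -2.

∂G₁/∂x = 0
∂G₂/∂y = -1
∂G₃/∂z = -2*x^2 - 30*x*y - 10*y
∇·G = -2*x^2 - 30*x*y - 10*y - 1
At (-3, 3, -2): 221.

221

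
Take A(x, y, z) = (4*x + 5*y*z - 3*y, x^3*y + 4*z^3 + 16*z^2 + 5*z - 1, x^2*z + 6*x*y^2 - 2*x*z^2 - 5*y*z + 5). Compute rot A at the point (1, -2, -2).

(-3, -22, 7)

(∇×A)₁ = ∂A₃/∂y − ∂A₂/∂z = 12*x*y - 12*z^2 - 37*z - 5
(∇×A)₂ = ∂A₁/∂z − ∂A₃/∂x = -2*x*z - 6*y^2 + 5*y + 2*z^2
(∇×A)₃ = ∂A₂/∂x − ∂A₁/∂y = 3*x^2*y - 5*z + 3
∇×A = (12*x*y - 12*z^2 - 37*z - 5, -2*x*z - 6*y^2 + 5*y + 2*z^2, 3*x^2*y - 5*z + 3)
At (1, -2, -2): (-3, -22, 7).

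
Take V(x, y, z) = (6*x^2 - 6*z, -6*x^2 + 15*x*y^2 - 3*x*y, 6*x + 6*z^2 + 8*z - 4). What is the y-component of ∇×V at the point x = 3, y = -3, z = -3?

-12

(∇×V)_2 = ∂V₁/∂z − ∂V₃/∂x
= -6 − (6)
= -12
At (3, -3, -3): -12.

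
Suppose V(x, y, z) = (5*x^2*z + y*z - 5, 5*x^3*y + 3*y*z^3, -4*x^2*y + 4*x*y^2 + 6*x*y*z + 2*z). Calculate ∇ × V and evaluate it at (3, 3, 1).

(∇×V)₁ = ∂V₃/∂y − ∂V₂/∂z = -4*x^2 + 8*x*y + 6*x*z - 9*y*z^2
(∇×V)₂ = ∂V₁/∂z − ∂V₃/∂x = 5*x^2 + 8*x*y - 4*y^2 - 6*y*z + y
(∇×V)₃ = ∂V₂/∂x − ∂V₁/∂y = 15*x^2*y - z
∇×V = (-4*x^2 + 8*x*y + 6*x*z - 9*y*z^2, 5*x^2 + 8*x*y - 4*y^2 - 6*y*z + y, 15*x^2*y - z)
At (3, 3, 1): (27, 66, 404).

(27, 66, 404)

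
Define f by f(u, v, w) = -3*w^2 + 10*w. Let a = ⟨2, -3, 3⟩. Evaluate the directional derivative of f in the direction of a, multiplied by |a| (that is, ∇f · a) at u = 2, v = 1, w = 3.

∂f/∂u = 0
∂f/∂v = 0
∂f/∂w = -6*w + 10
∇f at (2, 1, 3) = (0, 0, -8)
∇f · a = (0)(2) + (0)(-3) + (-8)(3) = -24

-24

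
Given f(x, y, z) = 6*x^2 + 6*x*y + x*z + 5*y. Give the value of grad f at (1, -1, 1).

∂f/∂x = 12*x + 6*y + z
∂f/∂y = 6*x + 5
∂f/∂z = x
∇f = (12*x + 6*y + z, 6*x + 5, x)
At (1, -1, 1): (7, 11, 1).

(7, 11, 1)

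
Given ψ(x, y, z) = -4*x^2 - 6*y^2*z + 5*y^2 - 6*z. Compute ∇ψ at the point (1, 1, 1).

∂ψ/∂x = -8*x
∂ψ/∂y = -12*y*z + 10*y
∂ψ/∂z = -6*y^2 - 6
∇ψ = (-8*x, -12*y*z + 10*y, -6*y^2 - 6)
At (1, 1, 1): (-8, -2, -12).

(-8, -2, -12)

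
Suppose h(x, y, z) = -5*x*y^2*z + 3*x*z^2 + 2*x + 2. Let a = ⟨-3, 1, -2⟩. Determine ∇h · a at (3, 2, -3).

141

∂h/∂x = -5*y^2*z + 3*z^2 + 2
∂h/∂y = -10*x*y*z
∂h/∂z = -5*x*y^2 + 6*x*z
∇h at (3, 2, -3) = (89, 180, -114)
∇h · a = (89)(-3) + (180)(1) + (-114)(-2) = 141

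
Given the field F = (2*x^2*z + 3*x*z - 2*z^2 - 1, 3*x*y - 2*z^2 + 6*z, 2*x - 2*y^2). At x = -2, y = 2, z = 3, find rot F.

(∇×F)₁ = ∂F₃/∂y − ∂F₂/∂z = -4*y + 4*z - 6
(∇×F)₂ = ∂F₁/∂z − ∂F₃/∂x = 2*x^2 + 3*x - 4*z - 2
(∇×F)₃ = ∂F₂/∂x − ∂F₁/∂y = 3*y
∇×F = (-4*y + 4*z - 6, 2*x^2 + 3*x - 4*z - 2, 3*y)
At (-2, 2, 3): (-2, -12, 6).

(-2, -12, 6)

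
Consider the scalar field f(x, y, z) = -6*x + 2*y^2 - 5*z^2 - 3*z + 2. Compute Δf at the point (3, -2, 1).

∂²f/∂x² = 0
∂²f/∂y² = 4
∂²f/∂z² = -10
∇²f = -6
At (3, -2, 1): -6.

-6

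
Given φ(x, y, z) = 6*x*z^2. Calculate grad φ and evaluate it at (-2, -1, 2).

(24, 0, -48)

∂φ/∂x = 6*z^2
∂φ/∂y = 0
∂φ/∂z = 12*x*z
∇φ = (6*z^2, 0, 12*x*z)
At (-2, -1, 2): (24, 0, -48).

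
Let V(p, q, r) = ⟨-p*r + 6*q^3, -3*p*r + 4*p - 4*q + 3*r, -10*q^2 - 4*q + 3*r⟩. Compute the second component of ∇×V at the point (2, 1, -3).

(∇×V)_2 = ∂V₁/∂r − ∂V₃/∂p
= -p − (0)
= -p
At (2, 1, -3): -2.

-2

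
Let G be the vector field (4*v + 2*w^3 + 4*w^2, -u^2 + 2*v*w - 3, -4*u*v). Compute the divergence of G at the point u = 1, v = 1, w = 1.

∂G₁/∂u = 0
∂G₂/∂v = 2*w
∂G₃/∂w = 0
∇·G = 2*w
At (1, 1, 1): 2.

2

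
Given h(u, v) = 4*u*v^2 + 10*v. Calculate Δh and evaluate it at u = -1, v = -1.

∂²h/∂u² = 0
∂²h/∂v² = 8*u
∇²h = 8*u
At (-1, -1): -8.

-8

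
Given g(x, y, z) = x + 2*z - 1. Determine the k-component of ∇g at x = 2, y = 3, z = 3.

(∇g)_3 = ∂g/∂z = 2
At (2, 3, 3): 2.

2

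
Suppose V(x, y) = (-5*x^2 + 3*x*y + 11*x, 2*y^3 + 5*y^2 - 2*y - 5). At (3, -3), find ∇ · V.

-6

∂V₁/∂x = -10*x + 3*y + 11
∂V₂/∂y = 6*y^2 + 10*y - 2
∇·V = -10*x + 6*y^2 + 13*y + 9
At (3, -3): -6.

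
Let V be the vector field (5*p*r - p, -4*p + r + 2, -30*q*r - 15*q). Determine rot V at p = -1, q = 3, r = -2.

(44, -5, -4)

(∇×V)₁ = ∂V₃/∂q − ∂V₂/∂r = -30*r - 16
(∇×V)₂ = ∂V₁/∂r − ∂V₃/∂p = 5*p
(∇×V)₃ = ∂V₂/∂p − ∂V₁/∂q = -4
∇×V = (-30*r - 16, 5*p, -4)
At (-1, 3, -2): (44, -5, -4).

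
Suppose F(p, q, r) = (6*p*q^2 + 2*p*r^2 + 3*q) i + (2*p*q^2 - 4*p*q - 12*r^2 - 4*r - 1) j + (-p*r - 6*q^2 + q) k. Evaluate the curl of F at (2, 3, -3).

(∇×F)₁ = ∂F₃/∂q − ∂F₂/∂r = -12*q + 24*r + 5
(∇×F)₂ = ∂F₁/∂r − ∂F₃/∂p = 4*p*r + r
(∇×F)₃ = ∂F₂/∂p − ∂F₁/∂q = -12*p*q + 2*q^2 - 4*q - 3
∇×F = (-12*q + 24*r + 5, 4*p*r + r, -12*p*q + 2*q^2 - 4*q - 3)
At (2, 3, -3): (-103, -27, -69).

(-103, -27, -69)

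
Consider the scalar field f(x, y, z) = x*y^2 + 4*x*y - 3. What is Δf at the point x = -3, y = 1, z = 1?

-6

∂²f/∂x² = 0
∂²f/∂y² = 2*x
∂²f/∂z² = 0
∇²f = 2*x
At (-3, 1, 1): -6.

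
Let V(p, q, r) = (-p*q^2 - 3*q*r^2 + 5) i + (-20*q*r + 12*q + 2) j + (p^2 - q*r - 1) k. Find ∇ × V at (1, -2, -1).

(∇×V)₁ = ∂V₃/∂q − ∂V₂/∂r = 20*q - r
(∇×V)₂ = ∂V₁/∂r − ∂V₃/∂p = -2*p - 6*q*r
(∇×V)₃ = ∂V₂/∂p − ∂V₁/∂q = 2*p*q + 3*r^2
∇×V = (20*q - r, -2*p - 6*q*r, 2*p*q + 3*r^2)
At (1, -2, -1): (-39, -14, -1).

(-39, -14, -1)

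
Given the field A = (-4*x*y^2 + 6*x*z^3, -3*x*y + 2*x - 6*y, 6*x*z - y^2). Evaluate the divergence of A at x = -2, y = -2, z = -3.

∂A₁/∂x = -4*y^2 + 6*z^3
∂A₂/∂y = -3*x - 6
∂A₃/∂z = 6*x
∇·A = 3*x - 4*y^2 + 6*z^3 - 6
At (-2, -2, -3): -190.

-190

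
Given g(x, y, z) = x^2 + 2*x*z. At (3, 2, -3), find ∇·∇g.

∂²g/∂x² = 2
∂²g/∂y² = 0
∂²g/∂z² = 0
∇²g = 2
At (3, 2, -3): 2.

2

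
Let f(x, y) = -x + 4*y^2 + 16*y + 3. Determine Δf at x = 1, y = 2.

8

∂²f/∂x² = 0
∂²f/∂y² = 8
∇²f = 8
At (1, 2): 8.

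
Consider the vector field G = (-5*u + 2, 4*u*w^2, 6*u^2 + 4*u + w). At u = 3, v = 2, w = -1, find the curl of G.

(24, -40, 4)

(∇×G)₁ = ∂G₃/∂v − ∂G₂/∂w = -8*u*w
(∇×G)₂ = ∂G₁/∂w − ∂G₃/∂u = -12*u - 4
(∇×G)₃ = ∂G₂/∂u − ∂G₁/∂v = 4*w^2
∇×G = (-8*u*w, -12*u - 4, 4*w^2)
At (3, 2, -1): (24, -40, 4).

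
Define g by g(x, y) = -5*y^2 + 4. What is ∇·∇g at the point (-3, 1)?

-10

∂²g/∂x² = 0
∂²g/∂y² = -10
∇²g = -10
At (-3, 1): -10.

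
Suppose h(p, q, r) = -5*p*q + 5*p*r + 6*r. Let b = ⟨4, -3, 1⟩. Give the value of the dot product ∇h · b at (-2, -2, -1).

-14

∂h/∂p = -5*q + 5*r
∂h/∂q = -5*p
∂h/∂r = 5*p + 6
∇h at (-2, -2, -1) = (5, 10, -4)
∇h · b = (5)(4) + (10)(-3) + (-4)(1) = -14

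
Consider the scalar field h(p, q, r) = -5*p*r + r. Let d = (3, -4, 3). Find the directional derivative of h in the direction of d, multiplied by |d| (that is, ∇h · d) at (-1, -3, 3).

-27

∂h/∂p = -5*r
∂h/∂q = 0
∂h/∂r = -5*p + 1
∇h at (-1, -3, 3) = (-15, 0, 6)
∇h · d = (-15)(3) + (0)(-4) + (6)(3) = -27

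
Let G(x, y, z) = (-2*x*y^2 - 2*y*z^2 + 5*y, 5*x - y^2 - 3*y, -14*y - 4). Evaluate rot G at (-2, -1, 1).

(∇×G)₁ = ∂G₃/∂y − ∂G₂/∂z = -14
(∇×G)₂ = ∂G₁/∂z − ∂G₃/∂x = -4*y*z
(∇×G)₃ = ∂G₂/∂x − ∂G₁/∂y = 4*x*y + 2*z^2
∇×G = (-14, -4*y*z, 4*x*y + 2*z^2)
At (-2, -1, 1): (-14, 4, 10).

(-14, 4, 10)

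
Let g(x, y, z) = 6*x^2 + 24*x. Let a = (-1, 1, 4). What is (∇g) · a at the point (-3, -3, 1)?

12

∂g/∂x = 12*x + 24
∂g/∂y = 0
∂g/∂z = 0
∇g at (-3, -3, 1) = (-12, 0, 0)
∇g · a = (-12)(-1) + (0)(1) + (0)(4) = 12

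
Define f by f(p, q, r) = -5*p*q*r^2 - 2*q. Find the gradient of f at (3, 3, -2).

(-60, -62, 180)

∂f/∂p = -5*q*r^2
∂f/∂q = -5*p*r^2 - 2
∂f/∂r = -10*p*q*r
∇f = (-5*q*r^2, -5*p*r^2 - 2, -10*p*q*r)
At (3, 3, -2): (-60, -62, 180).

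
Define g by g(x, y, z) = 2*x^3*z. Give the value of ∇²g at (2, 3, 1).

∂²g/∂x² = 12*x*z
∂²g/∂y² = 0
∂²g/∂z² = 0
∇²g = 12*x*z
At (2, 3, 1): 24.

24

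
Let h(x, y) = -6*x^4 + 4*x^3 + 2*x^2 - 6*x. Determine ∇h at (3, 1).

(-534, 0)

∂h/∂x = -24*x^3 + 12*x^2 + 4*x - 6
∂h/∂y = 0
∇h = (-24*x^3 + 12*x^2 + 4*x - 6, 0)
At (3, 1): (-534, 0).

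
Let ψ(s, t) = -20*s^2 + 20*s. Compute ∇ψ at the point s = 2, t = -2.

(-60, 0)

∂ψ/∂s = -40*s + 20
∂ψ/∂t = 0
∇ψ = (-40*s + 20, 0)
At (2, -2): (-60, 0).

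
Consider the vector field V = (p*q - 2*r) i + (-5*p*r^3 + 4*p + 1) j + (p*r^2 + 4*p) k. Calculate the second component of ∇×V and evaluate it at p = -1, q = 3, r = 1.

-7

(∇×V)_2 = ∂V₁/∂r − ∂V₃/∂p
= -2 − (r^2 + 4)
= -r^2 - 6
At (-1, 3, 1): -7.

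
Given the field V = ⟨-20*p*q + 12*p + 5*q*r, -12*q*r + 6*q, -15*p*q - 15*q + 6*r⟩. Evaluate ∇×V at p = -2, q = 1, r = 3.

(∇×V)₁ = ∂V₃/∂q − ∂V₂/∂r = -15*p + 12*q - 15
(∇×V)₂ = ∂V₁/∂r − ∂V₃/∂p = 20*q
(∇×V)₃ = ∂V₂/∂p − ∂V₁/∂q = 20*p - 5*r
∇×V = (-15*p + 12*q - 15, 20*q, 20*p - 5*r)
At (-2, 1, 3): (27, 20, -55).

(27, 20, -55)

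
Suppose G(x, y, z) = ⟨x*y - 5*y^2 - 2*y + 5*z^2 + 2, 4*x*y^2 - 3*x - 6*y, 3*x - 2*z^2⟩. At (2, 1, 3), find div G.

∂G₁/∂x = y
∂G₂/∂y = 8*x*y - 6
∂G₃/∂z = -4*z
∇·G = 8*x*y + y - 4*z - 6
At (2, 1, 3): -1.

-1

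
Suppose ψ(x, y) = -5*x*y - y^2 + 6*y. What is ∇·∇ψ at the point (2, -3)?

∂²ψ/∂x² = 0
∂²ψ/∂y² = -2
∇²ψ = -2
At (2, -3): -2.

-2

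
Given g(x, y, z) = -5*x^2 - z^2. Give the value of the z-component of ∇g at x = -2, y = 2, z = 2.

(∇g)_3 = ∂g/∂z = -2*z
At (-2, 2, 2): -4.

-4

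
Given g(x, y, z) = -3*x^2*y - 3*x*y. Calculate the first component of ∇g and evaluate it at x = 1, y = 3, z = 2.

-27

(∇g)_1 = ∂g/∂x = -6*x*y - 3*y
At (1, 3, 2): -27.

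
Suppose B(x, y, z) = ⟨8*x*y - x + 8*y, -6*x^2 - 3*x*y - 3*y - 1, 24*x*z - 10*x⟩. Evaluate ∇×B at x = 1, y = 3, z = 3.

(∇×B)₁ = ∂B₃/∂y − ∂B₂/∂z = 0
(∇×B)₂ = ∂B₁/∂z − ∂B₃/∂x = -24*z + 10
(∇×B)₃ = ∂B₂/∂x − ∂B₁/∂y = -20*x - 3*y - 8
∇×B = (0, -24*z + 10, -20*x - 3*y - 8)
At (1, 3, 3): (0, -62, -37).

(0, -62, -37)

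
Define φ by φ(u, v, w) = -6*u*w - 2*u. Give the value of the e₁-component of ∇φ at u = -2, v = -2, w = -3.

16

(∇φ)_1 = ∂φ/∂u = -6*w - 2
At (-2, -2, -3): 16.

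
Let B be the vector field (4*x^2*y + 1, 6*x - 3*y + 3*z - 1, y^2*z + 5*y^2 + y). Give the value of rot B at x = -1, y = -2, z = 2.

(-30, 0, 2)

(∇×B)₁ = ∂B₃/∂y − ∂B₂/∂z = 2*y*z + 10*y - 2
(∇×B)₂ = ∂B₁/∂z − ∂B₃/∂x = 0
(∇×B)₃ = ∂B₂/∂x − ∂B₁/∂y = -4*x^2 + 6
∇×B = (2*y*z + 10*y - 2, 0, -4*x^2 + 6)
At (-1, -2, 2): (-30, 0, 2).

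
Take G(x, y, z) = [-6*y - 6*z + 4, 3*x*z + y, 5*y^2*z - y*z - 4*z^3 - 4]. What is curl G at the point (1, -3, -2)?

(∇×G)₁ = ∂G₃/∂y − ∂G₂/∂z = -3*x + 10*y*z - z
(∇×G)₂ = ∂G₁/∂z − ∂G₃/∂x = -6
(∇×G)₃ = ∂G₂/∂x − ∂G₁/∂y = 3*z + 6
∇×G = (-3*x + 10*y*z - z, -6, 3*z + 6)
At (1, -3, -2): (59, -6, 0).

(59, -6, 0)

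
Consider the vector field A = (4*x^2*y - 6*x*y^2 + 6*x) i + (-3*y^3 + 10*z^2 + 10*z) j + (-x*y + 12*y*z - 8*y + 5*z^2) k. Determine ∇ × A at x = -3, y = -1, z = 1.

(-23, -1, 0)

(∇×A)₁ = ∂A₃/∂y − ∂A₂/∂z = -x - 8*z - 18
(∇×A)₂ = ∂A₁/∂z − ∂A₃/∂x = y
(∇×A)₃ = ∂A₂/∂x − ∂A₁/∂y = -4*x^2 + 12*x*y
∇×A = (-x - 8*z - 18, y, -4*x^2 + 12*x*y)
At (-3, -1, 1): (-23, -1, 0).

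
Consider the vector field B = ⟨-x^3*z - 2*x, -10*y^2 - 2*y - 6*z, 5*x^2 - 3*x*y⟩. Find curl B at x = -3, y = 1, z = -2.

(15, 60, 0)

(∇×B)₁ = ∂B₃/∂y − ∂B₂/∂z = -3*x + 6
(∇×B)₂ = ∂B₁/∂z − ∂B₃/∂x = -x^3 - 10*x + 3*y
(∇×B)₃ = ∂B₂/∂x − ∂B₁/∂y = 0
∇×B = (-3*x + 6, -x^3 - 10*x + 3*y, 0)
At (-3, 1, -2): (15, 60, 0).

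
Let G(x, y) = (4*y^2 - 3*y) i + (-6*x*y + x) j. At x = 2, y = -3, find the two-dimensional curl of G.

∂G₂/∂x = -6*y + 1
∂G₁/∂y = 8*y - 3
Scalar curl = -14*y + 4
At (2, -3): 46.

46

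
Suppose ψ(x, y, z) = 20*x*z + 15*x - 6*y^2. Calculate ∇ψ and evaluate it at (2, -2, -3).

(-45, 24, 40)

∂ψ/∂x = 20*z + 15
∂ψ/∂y = -12*y
∂ψ/∂z = 20*x
∇ψ = (20*z + 15, -12*y, 20*x)
At (2, -2, -3): (-45, 24, 40).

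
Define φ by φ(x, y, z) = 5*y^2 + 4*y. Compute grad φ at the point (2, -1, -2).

(0, -6, 0)

∂φ/∂x = 0
∂φ/∂y = 10*y + 4
∂φ/∂z = 0
∇φ = (0, 10*y + 4, 0)
At (2, -1, -2): (0, -6, 0).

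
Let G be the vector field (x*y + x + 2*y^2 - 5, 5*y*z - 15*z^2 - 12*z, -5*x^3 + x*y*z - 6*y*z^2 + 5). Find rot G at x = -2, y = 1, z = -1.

(-27, 61, -2)

(∇×G)₁ = ∂G₃/∂y − ∂G₂/∂z = x*z - 5*y - 6*z^2 + 30*z + 12
(∇×G)₂ = ∂G₁/∂z − ∂G₃/∂x = 15*x^2 - y*z
(∇×G)₃ = ∂G₂/∂x − ∂G₁/∂y = -x - 4*y
∇×G = (x*z - 5*y - 6*z^2 + 30*z + 12, 15*x^2 - y*z, -x - 4*y)
At (-2, 1, -1): (-27, 61, -2).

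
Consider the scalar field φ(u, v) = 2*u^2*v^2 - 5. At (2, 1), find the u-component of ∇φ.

(∇φ)_1 = ∂φ/∂u = 4*u*v^2
At (2, 1): 8.

8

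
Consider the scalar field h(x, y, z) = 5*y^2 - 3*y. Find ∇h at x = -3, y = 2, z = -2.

∂h/∂x = 0
∂h/∂y = 10*y - 3
∂h/∂z = 0
∇h = (0, 10*y - 3, 0)
At (-3, 2, -2): (0, 17, 0).

(0, 17, 0)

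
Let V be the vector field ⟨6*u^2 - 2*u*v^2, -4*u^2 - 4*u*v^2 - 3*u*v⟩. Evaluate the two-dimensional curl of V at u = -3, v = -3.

∂V₂/∂u = -8*u - 4*v^2 - 3*v
∂V₁/∂v = -4*u*v
Scalar curl = 4*u*v - 8*u - 4*v^2 - 3*v
At (-3, -3): 33.

33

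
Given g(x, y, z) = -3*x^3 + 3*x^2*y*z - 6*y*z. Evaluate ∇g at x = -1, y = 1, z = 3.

∂g/∂x = -9*x^2 + 6*x*y*z
∂g/∂y = 3*x^2*z - 6*z
∂g/∂z = 3*x^2*y - 6*y
∇g = (-9*x^2 + 6*x*y*z, 3*x^2*z - 6*z, 3*x^2*y - 6*y)
At (-1, 1, 3): (-27, -9, -3).

(-27, -9, -3)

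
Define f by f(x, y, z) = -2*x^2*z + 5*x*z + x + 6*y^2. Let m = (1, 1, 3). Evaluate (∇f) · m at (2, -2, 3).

-26

∂f/∂x = -4*x*z + 5*z + 1
∂f/∂y = 12*y
∂f/∂z = -2*x^2 + 5*x
∇f at (2, -2, 3) = (-8, -24, 2)
∇f · m = (-8)(1) + (-24)(1) + (2)(3) = -26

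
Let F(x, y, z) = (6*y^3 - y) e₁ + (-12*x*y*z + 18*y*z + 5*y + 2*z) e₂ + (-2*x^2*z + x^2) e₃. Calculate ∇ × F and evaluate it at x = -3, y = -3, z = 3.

(160, -30, -53)

(∇×F)₁ = ∂F₃/∂y − ∂F₂/∂z = 12*x*y - 18*y - 2
(∇×F)₂ = ∂F₁/∂z − ∂F₃/∂x = 4*x*z - 2*x
(∇×F)₃ = ∂F₂/∂x − ∂F₁/∂y = -18*y^2 - 12*y*z + 1
∇×F = (12*x*y - 18*y - 2, 4*x*z - 2*x, -18*y^2 - 12*y*z + 1)
At (-3, -3, 3): (160, -30, -53).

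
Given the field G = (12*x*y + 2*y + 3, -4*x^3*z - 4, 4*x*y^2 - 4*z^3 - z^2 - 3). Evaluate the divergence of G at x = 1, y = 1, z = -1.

2

∂G₁/∂x = 12*y
∂G₂/∂y = 0
∂G₃/∂z = -12*z^2 - 2*z
∇·G = 12*y - 12*z^2 - 2*z
At (1, 1, -1): 2.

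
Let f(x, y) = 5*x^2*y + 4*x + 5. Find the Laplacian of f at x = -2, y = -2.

∂²f/∂x² = 10*y
∂²f/∂y² = 0
∇²f = 10*y
At (-2, -2): -20.

-20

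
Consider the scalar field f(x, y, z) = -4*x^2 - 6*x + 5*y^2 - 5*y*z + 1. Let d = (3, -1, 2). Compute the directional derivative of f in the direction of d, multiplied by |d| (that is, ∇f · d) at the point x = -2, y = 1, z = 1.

∂f/∂x = -8*x - 6
∂f/∂y = 10*y - 5*z
∂f/∂z = -5*y
∇f at (-2, 1, 1) = (10, 5, -5)
∇f · d = (10)(3) + (5)(-1) + (-5)(2) = 15

15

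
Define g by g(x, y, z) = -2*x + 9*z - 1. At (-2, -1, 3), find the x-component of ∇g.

-2

(∇g)_1 = ∂g/∂x = -2
At (-2, -1, 3): -2.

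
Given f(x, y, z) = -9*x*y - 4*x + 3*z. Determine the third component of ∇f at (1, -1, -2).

(∇f)_3 = ∂f/∂z = 3
At (1, -1, -2): 3.

3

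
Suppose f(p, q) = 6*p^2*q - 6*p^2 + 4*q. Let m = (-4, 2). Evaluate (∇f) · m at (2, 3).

-136

∂f/∂p = 12*p*q - 12*p
∂f/∂q = 6*p^2 + 4
∇f at (2, 3) = (48, 28)
∇f · m = (48)(-4) + (28)(2) = -136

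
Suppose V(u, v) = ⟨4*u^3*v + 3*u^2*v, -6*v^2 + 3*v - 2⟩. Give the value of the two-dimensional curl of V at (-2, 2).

∂V₂/∂u = 0
∂V₁/∂v = 4*u^3 + 3*u^2
Scalar curl = -4*u^3 - 3*u^2
At (-2, 2): 20.

20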